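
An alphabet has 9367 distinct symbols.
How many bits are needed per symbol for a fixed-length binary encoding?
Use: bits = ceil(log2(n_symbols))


log2(9367) = 13.1934
Bracket: 2^13 = 8192 < 9367 <= 2^14 = 16384
So ceil(log2(9367)) = 14

bits = ceil(log2(9367)) = ceil(13.1934) = 14 bits


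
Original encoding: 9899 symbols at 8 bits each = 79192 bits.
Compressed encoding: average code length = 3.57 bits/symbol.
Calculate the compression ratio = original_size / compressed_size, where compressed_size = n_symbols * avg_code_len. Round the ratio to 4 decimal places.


original_size = n_symbols * orig_bits = 9899 * 8 = 79192 bits
compressed_size = n_symbols * avg_code_len = 9899 * 3.57 = 35339.43 bits
ratio = original_size / compressed_size = 79192 / 35339.43 = 2.2409

Compression ratio = 2.2409


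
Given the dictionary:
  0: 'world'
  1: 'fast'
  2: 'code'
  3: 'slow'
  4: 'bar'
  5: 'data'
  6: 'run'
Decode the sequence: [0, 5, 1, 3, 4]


Look up each index in the dictionary:
  0 -> 'world'
  5 -> 'data'
  1 -> 'fast'
  3 -> 'slow'
  4 -> 'bar'

Decoded: "world data fast slow bar"


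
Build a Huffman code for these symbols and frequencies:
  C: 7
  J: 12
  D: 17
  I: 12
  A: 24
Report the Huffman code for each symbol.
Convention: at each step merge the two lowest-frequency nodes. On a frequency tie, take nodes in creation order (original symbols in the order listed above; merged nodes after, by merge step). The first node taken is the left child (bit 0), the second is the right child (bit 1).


Huffman tree construction:
Step 1: Merge C(7) + J(12) = 19
Step 2: Merge I(12) + D(17) = 29
Step 3: Merge (C+J)(19) + A(24) = 43
Step 4: Merge (I+D)(29) + ((C+J)+A)(43) = 72
Read each symbol's code off the tree from the root (left child = 0, right child = 1).

Codes:
  C: 100 (length 3)
  J: 101 (length 3)
  D: 01 (length 2)
  I: 00 (length 2)
  A: 11 (length 2)
Average code length: 163/72 = 2.2639 bits/symbol


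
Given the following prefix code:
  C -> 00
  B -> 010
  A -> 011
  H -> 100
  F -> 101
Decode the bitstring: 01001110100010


Decoding step by step:
Bits 010 -> B
Bits 011 -> A
Bits 101 -> F
Bits 00 -> C
Bits 010 -> B


Decoded message: BAFCB


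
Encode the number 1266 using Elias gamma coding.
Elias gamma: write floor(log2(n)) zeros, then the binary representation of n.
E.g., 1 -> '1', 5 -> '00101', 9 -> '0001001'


num_bits = floor(log2(1266)) + 1 = 11
leading_zeros = num_bits - 1 = 10
binary(1266) = 10011110010

Elias gamma(1266) = '0000000000' + '10011110010' = 000000000010011110010 (21 bits)


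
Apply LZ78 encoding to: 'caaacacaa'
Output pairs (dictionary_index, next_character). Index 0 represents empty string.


LZ78 encoding steps:
Dictionary: {0: ''}
Step 1: w='' (idx 0), next='c' -> output (0, 'c'), add 'c' as idx 1
Step 2: w='' (idx 0), next='a' -> output (0, 'a'), add 'a' as idx 2
Step 3: w='a' (idx 2), next='a' -> output (2, 'a'), add 'aa' as idx 3
Step 4: w='c' (idx 1), next='a' -> output (1, 'a'), add 'ca' as idx 4
Step 5: w='ca' (idx 4), next='a' -> output (4, 'a'), add 'caa' as idx 5


Encoded: [(0, 'c'), (0, 'a'), (2, 'a'), (1, 'a'), (4, 'a')]


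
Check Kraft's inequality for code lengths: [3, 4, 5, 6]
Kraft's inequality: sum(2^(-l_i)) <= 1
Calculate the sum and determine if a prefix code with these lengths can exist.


Sum = 2^(-3) + 2^(-4) + 2^(-5) + 2^(-6)
    = 0.125 + 0.0625 + 0.03125 + 0.015625
    = 15/64 = 0.234375
Since 0.234375 <= 1, Kraft's inequality IS satisfied.
A prefix code with these lengths CAN exist.

Kraft sum = 0.234375. Satisfied.


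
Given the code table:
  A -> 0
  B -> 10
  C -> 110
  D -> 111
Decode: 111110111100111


Decoding:
111 -> D
110 -> C
111 -> D
10 -> B
0 -> A
111 -> D


Result: DCDBAD


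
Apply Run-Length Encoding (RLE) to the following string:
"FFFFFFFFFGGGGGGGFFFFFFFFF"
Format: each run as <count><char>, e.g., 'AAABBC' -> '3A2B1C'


Scanning runs left to right:
  i=0: run of 'F' x 9 -> '9F'
  i=9: run of 'G' x 7 -> '7G'
  i=16: run of 'F' x 9 -> '9F'

RLE = 9F7G9F


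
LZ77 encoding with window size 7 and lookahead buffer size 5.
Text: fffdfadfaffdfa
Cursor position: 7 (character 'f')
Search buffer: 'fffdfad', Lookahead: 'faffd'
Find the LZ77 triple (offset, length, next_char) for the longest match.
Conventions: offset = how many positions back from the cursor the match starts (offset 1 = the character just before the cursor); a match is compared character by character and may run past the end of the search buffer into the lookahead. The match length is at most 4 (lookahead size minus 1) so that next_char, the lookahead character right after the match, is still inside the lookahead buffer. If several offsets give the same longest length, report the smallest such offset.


Try each offset into the search buffer:
  offset=1 (pos 6, char 'd'): match length 0
  offset=2 (pos 5, char 'a'): match length 0
  offset=3 (pos 4, char 'f'): match length 2
  offset=4 (pos 3, char 'd'): match length 0
  offset=5 (pos 2, char 'f'): match length 1
  offset=6 (pos 1, char 'f'): match length 1
  offset=7 (pos 0, char 'f'): match length 1
Longest match has length 2 at offset 3.
next_char = character at position 7 + 2 = 9 -> 'f'

Best match: offset=3, length=2 (matching 'fa' starting at position 4)
LZ77 triple: (3, 2, 'f')


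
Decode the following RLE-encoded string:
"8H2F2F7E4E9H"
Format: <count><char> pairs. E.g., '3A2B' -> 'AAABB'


Expanding each <count><char> pair:
  8H -> 'HHHHHHHH'
  2F -> 'FF'
  2F -> 'FF'
  7E -> 'EEEEEEE'
  4E -> 'EEEE'
  9H -> 'HHHHHHHHH'

Decoded = HHHHHHHHFFFFEEEEEEEEEEEHHHHHHHHH


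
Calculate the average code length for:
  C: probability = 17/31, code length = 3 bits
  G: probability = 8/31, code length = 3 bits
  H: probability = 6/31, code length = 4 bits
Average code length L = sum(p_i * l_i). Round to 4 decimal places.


Weighted contributions p_i * l_i:
  C: (17/31) * 3 = 51/31
  G: (8/31) * 3 = 24/31
  H: (6/31) * 4 = 24/31
Sum = (51 + 24 + 24)/31 = 99/31

L = 99/31 = 3.1935 bits/symbol


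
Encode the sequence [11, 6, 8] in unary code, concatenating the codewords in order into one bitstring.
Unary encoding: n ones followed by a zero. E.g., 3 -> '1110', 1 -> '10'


Encode each number as n ones followed by a terminating 0:
  11 -> 111111111110 (12 bits)
  6 -> 1111110 (7 bits)
  8 -> 111111110 (9 bits)
Total length = 12 + 7 + 9 = 28 bits.

Unary([11, 6, 8]) = 1111111111101111110111111110 (28 bits)


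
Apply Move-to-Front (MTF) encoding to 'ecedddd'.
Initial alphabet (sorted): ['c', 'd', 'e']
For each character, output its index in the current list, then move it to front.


MTF encoding:
'e': index 2 in ['c', 'd', 'e'] -> ['e', 'c', 'd']
'c': index 1 in ['e', 'c', 'd'] -> ['c', 'e', 'd']
'e': index 1 in ['c', 'e', 'd'] -> ['e', 'c', 'd']
'd': index 2 in ['e', 'c', 'd'] -> ['d', 'e', 'c']
'd': index 0 in ['d', 'e', 'c'] -> ['d', 'e', 'c']
'd': index 0 in ['d', 'e', 'c'] -> ['d', 'e', 'c']
'd': index 0 in ['d', 'e', 'c'] -> ['d', 'e', 'c']


Output: [2, 1, 1, 2, 0, 0, 0]


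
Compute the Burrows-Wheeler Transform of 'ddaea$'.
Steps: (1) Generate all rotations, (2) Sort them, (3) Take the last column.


Rotations (sorted):
  0: $ddaea -> last char: a
  1: a$ddae -> last char: e
  2: aea$dd -> last char: d
  3: daea$d -> last char: d
  4: ddaea$ -> last char: $
  5: ea$dda -> last char: a


BWT = aedd$a


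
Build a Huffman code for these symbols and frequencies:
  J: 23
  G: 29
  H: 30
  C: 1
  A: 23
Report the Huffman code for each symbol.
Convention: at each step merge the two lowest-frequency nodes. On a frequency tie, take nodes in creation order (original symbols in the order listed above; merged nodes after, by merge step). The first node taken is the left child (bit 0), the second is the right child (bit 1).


Huffman tree construction:
Step 1: Merge C(1) + J(23) = 24
Step 2: Merge A(23) + (C+J)(24) = 47
Step 3: Merge G(29) + H(30) = 59
Step 4: Merge (A+(C+J))(47) + (G+H)(59) = 106
Read each symbol's code off the tree from the root (left child = 0, right child = 1).

Codes:
  J: 011 (length 3)
  G: 10 (length 2)
  H: 11 (length 2)
  C: 010 (length 3)
  A: 00 (length 2)
Average code length: 236/106 = 2.2264 bits/symbol


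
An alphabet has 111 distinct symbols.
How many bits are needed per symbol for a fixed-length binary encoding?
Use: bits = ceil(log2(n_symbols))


log2(111) = 6.7944
Bracket: 2^6 = 64 < 111 <= 2^7 = 128
So ceil(log2(111)) = 7

bits = ceil(log2(111)) = ceil(6.7944) = 7 bits


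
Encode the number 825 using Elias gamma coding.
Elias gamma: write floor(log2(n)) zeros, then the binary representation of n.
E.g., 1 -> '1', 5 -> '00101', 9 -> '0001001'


num_bits = floor(log2(825)) + 1 = 10
leading_zeros = num_bits - 1 = 9
binary(825) = 1100111001

Elias gamma(825) = '000000000' + '1100111001' = 0000000001100111001 (19 bits)


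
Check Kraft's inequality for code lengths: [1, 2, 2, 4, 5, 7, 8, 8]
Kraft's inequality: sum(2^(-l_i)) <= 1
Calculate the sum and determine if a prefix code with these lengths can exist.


Sum = 2^(-1) + 2^(-2) + 2^(-2) + 2^(-4) + 2^(-5) + 2^(-7) + 2^(-8) + 2^(-8)
    = 0.5 + 0.25 + 0.25 + 0.0625 + 0.03125 + 0.0078125 + 0.00390625 + 0.00390625
    = 284/256 = 1.109375
Since 1.109375 > 1, Kraft's inequality is NOT satisfied.
A prefix code with these lengths CANNOT exist.

Kraft sum = 1.109375. Not satisfied.


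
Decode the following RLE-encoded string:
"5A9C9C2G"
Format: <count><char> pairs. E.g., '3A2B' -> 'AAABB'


Expanding each <count><char> pair:
  5A -> 'AAAAA'
  9C -> 'CCCCCCCCC'
  9C -> 'CCCCCCCCC'
  2G -> 'GG'

Decoded = AAAAACCCCCCCCCCCCCCCCCCGG


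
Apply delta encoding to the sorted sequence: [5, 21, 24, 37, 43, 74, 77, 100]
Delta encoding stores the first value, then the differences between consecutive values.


First value: 5
Deltas:
  21 - 5 = 16
  24 - 21 = 3
  37 - 24 = 13
  43 - 37 = 6
  74 - 43 = 31
  77 - 74 = 3
  100 - 77 = 23


Delta encoded: [5, 16, 3, 13, 6, 31, 3, 23]


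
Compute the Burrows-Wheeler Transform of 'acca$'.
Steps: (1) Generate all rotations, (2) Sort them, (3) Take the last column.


Rotations (sorted):
  0: $acca -> last char: a
  1: a$acc -> last char: c
  2: acca$ -> last char: $
  3: ca$ac -> last char: c
  4: cca$a -> last char: a


BWT = ac$ca


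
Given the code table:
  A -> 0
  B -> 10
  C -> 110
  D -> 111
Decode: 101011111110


Decoding:
10 -> B
10 -> B
111 -> D
111 -> D
10 -> B


Result: BBDDB


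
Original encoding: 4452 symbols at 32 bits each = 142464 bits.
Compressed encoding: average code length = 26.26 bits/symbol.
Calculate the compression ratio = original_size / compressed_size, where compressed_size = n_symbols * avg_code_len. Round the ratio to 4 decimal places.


original_size = n_symbols * orig_bits = 4452 * 32 = 142464 bits
compressed_size = n_symbols * avg_code_len = 4452 * 26.26 = 116909.52 bits
ratio = original_size / compressed_size = 142464 / 116909.52 = 1.2186

Compression ratio = 1.2186


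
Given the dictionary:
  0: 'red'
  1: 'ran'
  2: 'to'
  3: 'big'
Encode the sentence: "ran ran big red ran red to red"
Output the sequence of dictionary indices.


Look up each word in the dictionary:
  'ran' -> 1
  'ran' -> 1
  'big' -> 3
  'red' -> 0
  'ran' -> 1
  'red' -> 0
  'to' -> 2
  'red' -> 0

Encoded: [1, 1, 3, 0, 1, 0, 2, 0]


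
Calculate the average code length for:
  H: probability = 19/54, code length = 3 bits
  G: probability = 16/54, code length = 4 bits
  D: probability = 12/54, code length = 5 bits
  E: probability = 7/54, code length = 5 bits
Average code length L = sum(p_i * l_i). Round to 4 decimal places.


Weighted contributions p_i * l_i:
  H: (19/54) * 3 = 57/54
  G: (16/54) * 4 = 64/54
  D: (12/54) * 5 = 60/54
  E: (7/54) * 5 = 35/54
Sum = (57 + 64 + 60 + 35)/54 = 216/54

L = 216/54 = 4.0000 bits/symbol


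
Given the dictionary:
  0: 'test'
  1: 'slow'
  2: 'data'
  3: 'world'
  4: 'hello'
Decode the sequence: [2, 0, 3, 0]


Look up each index in the dictionary:
  2 -> 'data'
  0 -> 'test'
  3 -> 'world'
  0 -> 'test'

Decoded: "data test world test"


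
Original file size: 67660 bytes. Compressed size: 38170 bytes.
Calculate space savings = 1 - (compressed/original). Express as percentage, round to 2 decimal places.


ratio = compressed/original = 38170/67660 = 0.564144
savings = 1 - ratio = 1 - 0.564144 = 0.435856
as a percentage: 0.435856 * 100 = 43.59%

Space savings = 1 - 38170/67660 = 43.59%


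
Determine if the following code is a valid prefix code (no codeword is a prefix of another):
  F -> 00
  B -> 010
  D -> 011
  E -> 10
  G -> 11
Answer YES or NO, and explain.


Checking each pair (does one codeword prefix another?):
  F='00' vs B='010': no prefix
  F='00' vs D='011': no prefix
  F='00' vs E='10': no prefix
  F='00' vs G='11': no prefix
  B='010' vs F='00': no prefix
  B='010' vs D='011': no prefix
  B='010' vs E='10': no prefix
  B='010' vs G='11': no prefix
  D='011' vs F='00': no prefix
  D='011' vs B='010': no prefix
  D='011' vs E='10': no prefix
  D='011' vs G='11': no prefix
  E='10' vs F='00': no prefix
  E='10' vs B='010': no prefix
  E='10' vs D='011': no prefix
  E='10' vs G='11': no prefix
  G='11' vs F='00': no prefix
  G='11' vs B='010': no prefix
  G='11' vs D='011': no prefix
  G='11' vs E='10': no prefix
No violation found over all pairs.

YES -- this is a valid prefix code. No codeword is a prefix of any other codeword.


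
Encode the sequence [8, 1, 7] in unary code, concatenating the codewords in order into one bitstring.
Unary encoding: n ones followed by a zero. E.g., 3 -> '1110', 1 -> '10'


Encode each number as n ones followed by a terminating 0:
  8 -> 111111110 (9 bits)
  1 -> 10 (2 bits)
  7 -> 11111110 (8 bits)
Total length = 9 + 2 + 8 = 19 bits.

Unary([8, 1, 7]) = 1111111101011111110 (19 bits)


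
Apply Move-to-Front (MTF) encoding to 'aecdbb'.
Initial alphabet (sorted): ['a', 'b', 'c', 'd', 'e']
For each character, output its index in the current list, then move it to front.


MTF encoding:
'a': index 0 in ['a', 'b', 'c', 'd', 'e'] -> ['a', 'b', 'c', 'd', 'e']
'e': index 4 in ['a', 'b', 'c', 'd', 'e'] -> ['e', 'a', 'b', 'c', 'd']
'c': index 3 in ['e', 'a', 'b', 'c', 'd'] -> ['c', 'e', 'a', 'b', 'd']
'd': index 4 in ['c', 'e', 'a', 'b', 'd'] -> ['d', 'c', 'e', 'a', 'b']
'b': index 4 in ['d', 'c', 'e', 'a', 'b'] -> ['b', 'd', 'c', 'e', 'a']
'b': index 0 in ['b', 'd', 'c', 'e', 'a'] -> ['b', 'd', 'c', 'e', 'a']


Output: [0, 4, 3, 4, 4, 0]


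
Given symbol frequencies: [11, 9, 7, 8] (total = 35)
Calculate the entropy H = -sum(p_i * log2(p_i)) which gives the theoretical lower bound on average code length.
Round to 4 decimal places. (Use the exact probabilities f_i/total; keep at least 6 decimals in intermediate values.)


Per-symbol terms -p_i * log2(p_i) with p_i = f_i/35:
  p = 11/35 = 0.314286: log2(p) = -1.669851, -p*log2(p) = 0.524810
  p = 9/35 = 0.257143: log2(p) = -1.959358, -p*log2(p) = 0.503835
  p = 7/35 = 0.200000: log2(p) = -2.321928, -p*log2(p) = 0.464386
  p = 8/35 = 0.228571: log2(p) = -2.129283, -p*log2(p) = 0.486693
H = 0.524810 + 0.503835 + 0.464386 + 0.486693 = 1.979724

H = 1.9797 bits/symbol


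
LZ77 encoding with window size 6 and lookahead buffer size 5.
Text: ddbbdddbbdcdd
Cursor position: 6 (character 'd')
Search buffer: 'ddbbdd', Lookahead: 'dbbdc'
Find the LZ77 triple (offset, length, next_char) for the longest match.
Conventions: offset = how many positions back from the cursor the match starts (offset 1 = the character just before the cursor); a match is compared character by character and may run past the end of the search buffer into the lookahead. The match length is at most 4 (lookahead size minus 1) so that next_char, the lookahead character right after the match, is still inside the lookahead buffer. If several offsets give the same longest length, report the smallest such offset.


Try each offset into the search buffer:
  offset=1 (pos 5, char 'd'): match length 1
  offset=2 (pos 4, char 'd'): match length 1
  offset=3 (pos 3, char 'b'): match length 0
  offset=4 (pos 2, char 'b'): match length 0
  offset=5 (pos 1, char 'd'): match length 4
  offset=6 (pos 0, char 'd'): match length 1
Longest match has length 4 at offset 5.
next_char = character at position 6 + 4 = 10 -> 'c'

Best match: offset=5, length=4 (matching 'dbbd' starting at position 1)
LZ77 triple: (5, 4, 'c')


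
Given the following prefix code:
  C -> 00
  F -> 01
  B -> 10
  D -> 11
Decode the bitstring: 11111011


Decoding step by step:
Bits 11 -> D
Bits 11 -> D
Bits 10 -> B
Bits 11 -> D


Decoded message: DDBD


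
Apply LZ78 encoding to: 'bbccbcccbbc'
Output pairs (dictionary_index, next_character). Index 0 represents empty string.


LZ78 encoding steps:
Dictionary: {0: ''}
Step 1: w='' (idx 0), next='b' -> output (0, 'b'), add 'b' as idx 1
Step 2: w='b' (idx 1), next='c' -> output (1, 'c'), add 'bc' as idx 2
Step 3: w='' (idx 0), next='c' -> output (0, 'c'), add 'c' as idx 3
Step 4: w='bc' (idx 2), next='c' -> output (2, 'c'), add 'bcc' as idx 4
Step 5: w='c' (idx 3), next='b' -> output (3, 'b'), add 'cb' as idx 5
Step 6: w='bc' (idx 2), end of input -> output (2, '')


Encoded: [(0, 'b'), (1, 'c'), (0, 'c'), (2, 'c'), (3, 'b'), (2, '')]


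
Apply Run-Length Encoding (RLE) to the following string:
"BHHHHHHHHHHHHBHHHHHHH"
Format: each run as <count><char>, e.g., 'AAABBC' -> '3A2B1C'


Scanning runs left to right:
  i=0: run of 'B' x 1 -> '1B'
  i=1: run of 'H' x 12 -> '12H'
  i=13: run of 'B' x 1 -> '1B'
  i=14: run of 'H' x 7 -> '7H'

RLE = 1B12H1B7H


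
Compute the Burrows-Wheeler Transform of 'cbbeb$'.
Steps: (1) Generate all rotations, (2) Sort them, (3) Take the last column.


Rotations (sorted):
  0: $cbbeb -> last char: b
  1: b$cbbe -> last char: e
  2: bbeb$c -> last char: c
  3: beb$cb -> last char: b
  4: cbbeb$ -> last char: $
  5: eb$cbb -> last char: b


BWT = becb$b


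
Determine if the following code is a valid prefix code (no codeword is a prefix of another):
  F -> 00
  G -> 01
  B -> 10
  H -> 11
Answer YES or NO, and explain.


Checking each pair (does one codeword prefix another?):
  F='00' vs G='01': no prefix
  F='00' vs B='10': no prefix
  F='00' vs H='11': no prefix
  G='01' vs F='00': no prefix
  G='01' vs B='10': no prefix
  G='01' vs H='11': no prefix
  B='10' vs F='00': no prefix
  B='10' vs G='01': no prefix
  B='10' vs H='11': no prefix
  H='11' vs F='00': no prefix
  H='11' vs G='01': no prefix
  H='11' vs B='10': no prefix
No violation found over all pairs.

YES -- this is a valid prefix code. No codeword is a prefix of any other codeword.


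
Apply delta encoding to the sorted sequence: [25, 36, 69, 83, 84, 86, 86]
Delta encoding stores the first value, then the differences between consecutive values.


First value: 25
Deltas:
  36 - 25 = 11
  69 - 36 = 33
  83 - 69 = 14
  84 - 83 = 1
  86 - 84 = 2
  86 - 86 = 0


Delta encoded: [25, 11, 33, 14, 1, 2, 0]


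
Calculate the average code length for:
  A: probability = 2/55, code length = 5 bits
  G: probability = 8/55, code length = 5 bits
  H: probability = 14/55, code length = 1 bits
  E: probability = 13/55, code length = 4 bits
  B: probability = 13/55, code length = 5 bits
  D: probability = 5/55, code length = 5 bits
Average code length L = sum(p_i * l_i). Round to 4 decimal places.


Weighted contributions p_i * l_i:
  A: (2/55) * 5 = 10/55
  G: (8/55) * 5 = 40/55
  H: (14/55) * 1 = 14/55
  E: (13/55) * 4 = 52/55
  B: (13/55) * 5 = 65/55
  D: (5/55) * 5 = 25/55
Sum = (10 + 40 + 14 + 52 + 65 + 25)/55 = 206/55

L = 206/55 = 3.7455 bits/symbol


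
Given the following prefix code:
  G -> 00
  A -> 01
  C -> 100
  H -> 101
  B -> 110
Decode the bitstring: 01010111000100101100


Decoding step by step:
Bits 01 -> A
Bits 01 -> A
Bits 01 -> A
Bits 110 -> B
Bits 00 -> G
Bits 100 -> C
Bits 101 -> H
Bits 100 -> C


Decoded message: AAABGCHC


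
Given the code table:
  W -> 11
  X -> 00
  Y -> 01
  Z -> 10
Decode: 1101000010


Decoding:
11 -> W
01 -> Y
00 -> X
00 -> X
10 -> Z


Result: WYXXZ


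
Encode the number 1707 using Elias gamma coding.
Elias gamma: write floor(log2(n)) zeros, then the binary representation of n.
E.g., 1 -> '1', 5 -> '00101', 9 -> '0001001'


num_bits = floor(log2(1707)) + 1 = 11
leading_zeros = num_bits - 1 = 10
binary(1707) = 11010101011

Elias gamma(1707) = '0000000000' + '11010101011' = 000000000011010101011 (21 bits)


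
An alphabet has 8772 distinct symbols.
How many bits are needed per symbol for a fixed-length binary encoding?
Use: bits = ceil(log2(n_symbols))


log2(8772) = 13.0987
Bracket: 2^13 = 8192 < 8772 <= 2^14 = 16384
So ceil(log2(8772)) = 14

bits = ceil(log2(8772)) = ceil(13.0987) = 14 bits


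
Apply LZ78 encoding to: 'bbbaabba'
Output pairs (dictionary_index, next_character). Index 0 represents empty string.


LZ78 encoding steps:
Dictionary: {0: ''}
Step 1: w='' (idx 0), next='b' -> output (0, 'b'), add 'b' as idx 1
Step 2: w='b' (idx 1), next='b' -> output (1, 'b'), add 'bb' as idx 2
Step 3: w='' (idx 0), next='a' -> output (0, 'a'), add 'a' as idx 3
Step 4: w='a' (idx 3), next='b' -> output (3, 'b'), add 'ab' as idx 4
Step 5: w='b' (idx 1), next='a' -> output (1, 'a'), add 'ba' as idx 5


Encoded: [(0, 'b'), (1, 'b'), (0, 'a'), (3, 'b'), (1, 'a')]


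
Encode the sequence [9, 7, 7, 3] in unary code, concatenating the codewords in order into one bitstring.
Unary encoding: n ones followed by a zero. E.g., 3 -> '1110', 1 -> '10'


Encode each number as n ones followed by a terminating 0:
  9 -> 1111111110 (10 bits)
  7 -> 11111110 (8 bits)
  7 -> 11111110 (8 bits)
  3 -> 1110 (4 bits)
Total length = 10 + 8 + 8 + 4 = 30 bits.

Unary([9, 7, 7, 3]) = 111111111011111110111111101110 (30 bits)


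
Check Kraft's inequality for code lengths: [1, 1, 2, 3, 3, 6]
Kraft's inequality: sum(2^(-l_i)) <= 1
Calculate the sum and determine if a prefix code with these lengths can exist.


Sum = 2^(-1) + 2^(-1) + 2^(-2) + 2^(-3) + 2^(-3) + 2^(-6)
    = 0.5 + 0.5 + 0.25 + 0.125 + 0.125 + 0.015625
    = 97/64 = 1.515625
Since 1.515625 > 1, Kraft's inequality is NOT satisfied.
A prefix code with these lengths CANNOT exist.

Kraft sum = 1.515625. Not satisfied.


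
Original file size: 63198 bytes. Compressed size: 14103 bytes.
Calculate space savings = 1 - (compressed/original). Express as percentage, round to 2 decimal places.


ratio = compressed/original = 14103/63198 = 0.223156
savings = 1 - ratio = 1 - 0.223156 = 0.776844
as a percentage: 0.776844 * 100 = 77.68%

Space savings = 1 - 14103/63198 = 77.68%


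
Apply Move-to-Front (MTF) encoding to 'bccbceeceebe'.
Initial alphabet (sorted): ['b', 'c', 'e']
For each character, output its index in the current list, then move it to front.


MTF encoding:
'b': index 0 in ['b', 'c', 'e'] -> ['b', 'c', 'e']
'c': index 1 in ['b', 'c', 'e'] -> ['c', 'b', 'e']
'c': index 0 in ['c', 'b', 'e'] -> ['c', 'b', 'e']
'b': index 1 in ['c', 'b', 'e'] -> ['b', 'c', 'e']
'c': index 1 in ['b', 'c', 'e'] -> ['c', 'b', 'e']
'e': index 2 in ['c', 'b', 'e'] -> ['e', 'c', 'b']
'e': index 0 in ['e', 'c', 'b'] -> ['e', 'c', 'b']
'c': index 1 in ['e', 'c', 'b'] -> ['c', 'e', 'b']
'e': index 1 in ['c', 'e', 'b'] -> ['e', 'c', 'b']
'e': index 0 in ['e', 'c', 'b'] -> ['e', 'c', 'b']
'b': index 2 in ['e', 'c', 'b'] -> ['b', 'e', 'c']
'e': index 1 in ['b', 'e', 'c'] -> ['e', 'b', 'c']


Output: [0, 1, 0, 1, 1, 2, 0, 1, 1, 0, 2, 1]


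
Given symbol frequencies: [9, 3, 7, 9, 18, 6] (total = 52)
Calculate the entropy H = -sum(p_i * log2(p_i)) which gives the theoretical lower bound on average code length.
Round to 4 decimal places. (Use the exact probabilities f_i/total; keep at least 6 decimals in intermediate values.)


Per-symbol terms -p_i * log2(p_i) with p_i = f_i/52:
  p = 9/52 = 0.173077: log2(p) = -2.530515, -p*log2(p) = 0.437974
  p = 3/52 = 0.057692: log2(p) = -4.115477, -p*log2(p) = 0.237431
  p = 7/52 = 0.134615: log2(p) = -2.893085, -p*log2(p) = 0.389454
  p = 9/52 = 0.173077: log2(p) = -2.530515, -p*log2(p) = 0.437974
  p = 18/52 = 0.346154: log2(p) = -1.530515, -p*log2(p) = 0.529794
  p = 6/52 = 0.115385: log2(p) = -3.115477, -p*log2(p) = 0.359478
H = 0.437974 + 0.237431 + 0.389454 + 0.437974 + 0.529794 + 0.359478 = 2.392105

H = 2.3921 bits/symbol


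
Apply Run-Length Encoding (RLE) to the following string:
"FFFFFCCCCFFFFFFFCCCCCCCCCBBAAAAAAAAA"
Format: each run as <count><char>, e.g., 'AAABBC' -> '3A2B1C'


Scanning runs left to right:
  i=0: run of 'F' x 5 -> '5F'
  i=5: run of 'C' x 4 -> '4C'
  i=9: run of 'F' x 7 -> '7F'
  i=16: run of 'C' x 9 -> '9C'
  i=25: run of 'B' x 2 -> '2B'
  i=27: run of 'A' x 9 -> '9A'

RLE = 5F4C7F9C2B9A


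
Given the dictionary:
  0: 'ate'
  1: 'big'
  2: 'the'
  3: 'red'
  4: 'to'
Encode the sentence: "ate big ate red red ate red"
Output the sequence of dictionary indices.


Look up each word in the dictionary:
  'ate' -> 0
  'big' -> 1
  'ate' -> 0
  'red' -> 3
  'red' -> 3
  'ate' -> 0
  'red' -> 3

Encoded: [0, 1, 0, 3, 3, 0, 3]


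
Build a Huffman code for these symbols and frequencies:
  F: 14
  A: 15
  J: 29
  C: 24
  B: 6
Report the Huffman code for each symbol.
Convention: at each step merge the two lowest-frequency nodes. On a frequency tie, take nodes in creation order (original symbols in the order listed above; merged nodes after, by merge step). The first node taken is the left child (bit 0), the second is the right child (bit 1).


Huffman tree construction:
Step 1: Merge B(6) + F(14) = 20
Step 2: Merge A(15) + (B+F)(20) = 35
Step 3: Merge C(24) + J(29) = 53
Step 4: Merge (A+(B+F))(35) + (C+J)(53) = 88
Read each symbol's code off the tree from the root (left child = 0, right child = 1).

Codes:
  F: 011 (length 3)
  A: 00 (length 2)
  J: 11 (length 2)
  C: 10 (length 2)
  B: 010 (length 3)
Average code length: 196/88 = 2.2273 bits/symbol


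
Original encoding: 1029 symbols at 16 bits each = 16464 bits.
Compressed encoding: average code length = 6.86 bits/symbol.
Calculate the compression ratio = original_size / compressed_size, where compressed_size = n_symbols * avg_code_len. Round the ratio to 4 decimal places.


original_size = n_symbols * orig_bits = 1029 * 16 = 16464 bits
compressed_size = n_symbols * avg_code_len = 1029 * 6.86 = 7058.94 bits
ratio = original_size / compressed_size = 16464 / 7058.94 = 2.3324

Compression ratio = 2.3324


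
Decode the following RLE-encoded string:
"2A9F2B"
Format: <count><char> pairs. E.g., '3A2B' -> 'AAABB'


Expanding each <count><char> pair:
  2A -> 'AA'
  9F -> 'FFFFFFFFF'
  2B -> 'BB'

Decoded = AAFFFFFFFFFBB


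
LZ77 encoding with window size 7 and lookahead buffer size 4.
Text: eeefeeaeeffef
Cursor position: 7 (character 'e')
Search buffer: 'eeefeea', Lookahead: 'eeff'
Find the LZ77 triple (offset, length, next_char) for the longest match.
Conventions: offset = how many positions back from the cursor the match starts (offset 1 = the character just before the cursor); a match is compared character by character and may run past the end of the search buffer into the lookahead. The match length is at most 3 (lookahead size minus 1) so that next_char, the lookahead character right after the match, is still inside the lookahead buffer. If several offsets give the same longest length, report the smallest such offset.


Try each offset into the search buffer:
  offset=1 (pos 6, char 'a'): match length 0
  offset=2 (pos 5, char 'e'): match length 1
  offset=3 (pos 4, char 'e'): match length 2
  offset=4 (pos 3, char 'f'): match length 0
  offset=5 (pos 2, char 'e'): match length 1
  offset=6 (pos 1, char 'e'): match length 3
  offset=7 (pos 0, char 'e'): match length 2
Longest match has length 3 at offset 6.
next_char = character at position 7 + 3 = 10 -> 'f'

Best match: offset=6, length=3 (matching 'eef' starting at position 1)
LZ77 triple: (6, 3, 'f')


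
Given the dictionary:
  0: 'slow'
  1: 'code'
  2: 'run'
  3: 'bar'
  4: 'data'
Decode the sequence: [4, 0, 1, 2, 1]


Look up each index in the dictionary:
  4 -> 'data'
  0 -> 'slow'
  1 -> 'code'
  2 -> 'run'
  1 -> 'code'

Decoded: "data slow code run code"


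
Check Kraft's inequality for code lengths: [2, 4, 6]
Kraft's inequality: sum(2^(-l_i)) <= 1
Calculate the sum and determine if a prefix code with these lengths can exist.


Sum = 2^(-2) + 2^(-4) + 2^(-6)
    = 0.25 + 0.0625 + 0.015625
    = 21/64 = 0.328125
Since 0.328125 <= 1, Kraft's inequality IS satisfied.
A prefix code with these lengths CAN exist.

Kraft sum = 0.328125. Satisfied.


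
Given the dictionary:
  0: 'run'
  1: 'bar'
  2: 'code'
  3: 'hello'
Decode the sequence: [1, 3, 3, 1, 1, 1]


Look up each index in the dictionary:
  1 -> 'bar'
  3 -> 'hello'
  3 -> 'hello'
  1 -> 'bar'
  1 -> 'bar'
  1 -> 'bar'

Decoded: "bar hello hello bar bar bar"


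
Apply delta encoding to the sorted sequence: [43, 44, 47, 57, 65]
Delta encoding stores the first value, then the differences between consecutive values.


First value: 43
Deltas:
  44 - 43 = 1
  47 - 44 = 3
  57 - 47 = 10
  65 - 57 = 8


Delta encoded: [43, 1, 3, 10, 8]


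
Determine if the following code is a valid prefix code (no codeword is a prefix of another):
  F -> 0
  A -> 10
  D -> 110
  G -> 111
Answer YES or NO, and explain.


Checking each pair (does one codeword prefix another?):
  F='0' vs A='10': no prefix
  F='0' vs D='110': no prefix
  F='0' vs G='111': no prefix
  A='10' vs F='0': no prefix
  A='10' vs D='110': no prefix
  A='10' vs G='111': no prefix
  D='110' vs F='0': no prefix
  D='110' vs A='10': no prefix
  D='110' vs G='111': no prefix
  G='111' vs F='0': no prefix
  G='111' vs A='10': no prefix
  G='111' vs D='110': no prefix
No violation found over all pairs.

YES -- this is a valid prefix code. No codeword is a prefix of any other codeword.


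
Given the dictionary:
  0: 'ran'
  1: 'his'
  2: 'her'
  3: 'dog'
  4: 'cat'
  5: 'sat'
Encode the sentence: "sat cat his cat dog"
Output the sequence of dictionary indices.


Look up each word in the dictionary:
  'sat' -> 5
  'cat' -> 4
  'his' -> 1
  'cat' -> 4
  'dog' -> 3

Encoded: [5, 4, 1, 4, 3]


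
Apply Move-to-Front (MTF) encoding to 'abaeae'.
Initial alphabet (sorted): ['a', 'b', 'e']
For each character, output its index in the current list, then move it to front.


MTF encoding:
'a': index 0 in ['a', 'b', 'e'] -> ['a', 'b', 'e']
'b': index 1 in ['a', 'b', 'e'] -> ['b', 'a', 'e']
'a': index 1 in ['b', 'a', 'e'] -> ['a', 'b', 'e']
'e': index 2 in ['a', 'b', 'e'] -> ['e', 'a', 'b']
'a': index 1 in ['e', 'a', 'b'] -> ['a', 'e', 'b']
'e': index 1 in ['a', 'e', 'b'] -> ['e', 'a', 'b']


Output: [0, 1, 1, 2, 1, 1]


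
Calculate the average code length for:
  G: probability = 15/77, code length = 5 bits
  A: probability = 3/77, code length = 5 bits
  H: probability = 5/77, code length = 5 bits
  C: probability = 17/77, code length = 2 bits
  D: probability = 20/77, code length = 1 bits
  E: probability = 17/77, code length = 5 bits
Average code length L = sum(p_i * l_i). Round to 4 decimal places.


Weighted contributions p_i * l_i:
  G: (15/77) * 5 = 75/77
  A: (3/77) * 5 = 15/77
  H: (5/77) * 5 = 25/77
  C: (17/77) * 2 = 34/77
  D: (20/77) * 1 = 20/77
  E: (17/77) * 5 = 85/77
Sum = (75 + 15 + 25 + 34 + 20 + 85)/77 = 254/77

L = 254/77 = 3.2987 bits/symbol


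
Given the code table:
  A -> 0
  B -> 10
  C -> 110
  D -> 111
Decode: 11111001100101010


Decoding:
111 -> D
110 -> C
0 -> A
110 -> C
0 -> A
10 -> B
10 -> B
10 -> B


Result: DCACABBB


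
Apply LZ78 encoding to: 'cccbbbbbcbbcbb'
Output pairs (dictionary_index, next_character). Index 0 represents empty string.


LZ78 encoding steps:
Dictionary: {0: ''}
Step 1: w='' (idx 0), next='c' -> output (0, 'c'), add 'c' as idx 1
Step 2: w='c' (idx 1), next='c' -> output (1, 'c'), add 'cc' as idx 2
Step 3: w='' (idx 0), next='b' -> output (0, 'b'), add 'b' as idx 3
Step 4: w='b' (idx 3), next='b' -> output (3, 'b'), add 'bb' as idx 4
Step 5: w='bb' (idx 4), next='c' -> output (4, 'c'), add 'bbc' as idx 5
Step 6: w='bbc' (idx 5), next='b' -> output (5, 'b'), add 'bbcb' as idx 6
Step 7: w='b' (idx 3), end of input -> output (3, '')


Encoded: [(0, 'c'), (1, 'c'), (0, 'b'), (3, 'b'), (4, 'c'), (5, 'b'), (3, '')]


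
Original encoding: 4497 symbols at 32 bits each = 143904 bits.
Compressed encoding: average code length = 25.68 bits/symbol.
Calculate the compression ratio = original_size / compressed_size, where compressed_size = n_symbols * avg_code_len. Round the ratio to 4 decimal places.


original_size = n_symbols * orig_bits = 4497 * 32 = 143904 bits
compressed_size = n_symbols * avg_code_len = 4497 * 25.68 = 115482.96 bits
ratio = original_size / compressed_size = 143904 / 115482.96 = 1.2461

Compression ratio = 1.2461


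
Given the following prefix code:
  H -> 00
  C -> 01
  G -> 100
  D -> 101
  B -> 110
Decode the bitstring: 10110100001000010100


Decoding step by step:
Bits 101 -> D
Bits 101 -> D
Bits 00 -> H
Bits 00 -> H
Bits 100 -> G
Bits 00 -> H
Bits 101 -> D
Bits 00 -> H


Decoded message: DDHHGHDH


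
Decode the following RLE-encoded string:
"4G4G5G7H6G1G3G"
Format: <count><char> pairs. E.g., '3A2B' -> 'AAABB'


Expanding each <count><char> pair:
  4G -> 'GGGG'
  4G -> 'GGGG'
  5G -> 'GGGGG'
  7H -> 'HHHHHHH'
  6G -> 'GGGGGG'
  1G -> 'G'
  3G -> 'GGG'

Decoded = GGGGGGGGGGGGGHHHHHHHGGGGGGGGGG


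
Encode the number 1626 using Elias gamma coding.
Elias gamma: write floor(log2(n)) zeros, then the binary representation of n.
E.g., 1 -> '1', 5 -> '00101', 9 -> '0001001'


num_bits = floor(log2(1626)) + 1 = 11
leading_zeros = num_bits - 1 = 10
binary(1626) = 11001011010

Elias gamma(1626) = '0000000000' + '11001011010' = 000000000011001011010 (21 bits)


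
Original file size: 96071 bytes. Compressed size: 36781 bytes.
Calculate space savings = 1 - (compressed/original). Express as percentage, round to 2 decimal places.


ratio = compressed/original = 36781/96071 = 0.382852
savings = 1 - ratio = 1 - 0.382852 = 0.617148
as a percentage: 0.617148 * 100 = 61.71%

Space savings = 1 - 36781/96071 = 61.71%


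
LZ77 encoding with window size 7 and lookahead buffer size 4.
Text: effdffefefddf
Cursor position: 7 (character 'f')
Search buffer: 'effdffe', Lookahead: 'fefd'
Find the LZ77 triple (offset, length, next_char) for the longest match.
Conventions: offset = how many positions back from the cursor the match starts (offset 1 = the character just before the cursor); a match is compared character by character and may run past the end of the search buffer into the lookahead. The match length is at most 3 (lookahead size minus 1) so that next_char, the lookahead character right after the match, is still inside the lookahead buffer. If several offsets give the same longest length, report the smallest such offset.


Try each offset into the search buffer:
  offset=1 (pos 6, char 'e'): match length 0
  offset=2 (pos 5, char 'f'): match length 3
  offset=3 (pos 4, char 'f'): match length 1
  offset=4 (pos 3, char 'd'): match length 0
  offset=5 (pos 2, char 'f'): match length 1
  offset=6 (pos 1, char 'f'): match length 1
  offset=7 (pos 0, char 'e'): match length 0
Longest match has length 3 at offset 2.
next_char = character at position 7 + 3 = 10 -> 'd'

Best match: offset=2, length=3 (matching 'fef' starting at position 5)
LZ77 triple: (2, 3, 'd')


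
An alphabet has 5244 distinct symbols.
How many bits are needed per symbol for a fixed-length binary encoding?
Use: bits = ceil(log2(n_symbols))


log2(5244) = 12.3565
Bracket: 2^12 = 4096 < 5244 <= 2^13 = 8192
So ceil(log2(5244)) = 13

bits = ceil(log2(5244)) = ceil(12.3565) = 13 bits


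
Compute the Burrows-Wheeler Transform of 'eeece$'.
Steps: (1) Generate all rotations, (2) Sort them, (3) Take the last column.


Rotations (sorted):
  0: $eeece -> last char: e
  1: ce$eee -> last char: e
  2: e$eeec -> last char: c
  3: ece$ee -> last char: e
  4: eece$e -> last char: e
  5: eeece$ -> last char: $


BWT = eecee$


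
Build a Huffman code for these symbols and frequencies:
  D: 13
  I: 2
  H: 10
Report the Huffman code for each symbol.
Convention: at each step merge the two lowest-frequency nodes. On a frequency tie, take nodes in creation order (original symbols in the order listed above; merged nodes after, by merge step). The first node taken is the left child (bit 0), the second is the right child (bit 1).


Huffman tree construction:
Step 1: Merge I(2) + H(10) = 12
Step 2: Merge (I+H)(12) + D(13) = 25
Read each symbol's code off the tree from the root (left child = 0, right child = 1).

Codes:
  D: 1 (length 1)
  I: 00 (length 2)
  H: 01 (length 2)
Average code length: 37/25 = 1.4800 bits/symbol


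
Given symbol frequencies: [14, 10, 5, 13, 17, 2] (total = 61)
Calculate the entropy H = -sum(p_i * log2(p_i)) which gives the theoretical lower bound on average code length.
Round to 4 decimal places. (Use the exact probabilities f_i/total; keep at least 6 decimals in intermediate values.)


Per-symbol terms -p_i * log2(p_i) with p_i = f_i/61:
  p = 14/61 = 0.229508: log2(p) = -2.123382, -p*log2(p) = 0.487334
  p = 10/61 = 0.163934: log2(p) = -2.608809, -p*log2(p) = 0.427674
  p = 5/61 = 0.081967: log2(p) = -3.608809, -p*log2(p) = 0.295804
  p = 13/61 = 0.213115: log2(p) = -2.230298, -p*log2(p) = 0.475309
  p = 17/61 = 0.278689: log2(p) = -1.843274, -p*log2(p) = 0.513699
  p = 2/61 = 0.032787: log2(p) = -4.930737, -p*log2(p) = 0.161664
H = 0.487334 + 0.427674 + 0.295804 + 0.475309 + 0.513699 + 0.161664 = 2.361484

H = 2.3615 bits/symbol


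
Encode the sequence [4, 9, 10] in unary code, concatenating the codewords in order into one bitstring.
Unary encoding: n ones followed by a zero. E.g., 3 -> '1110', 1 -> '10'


Encode each number as n ones followed by a terminating 0:
  4 -> 11110 (5 bits)
  9 -> 1111111110 (10 bits)
  10 -> 11111111110 (11 bits)
Total length = 5 + 10 + 11 = 26 bits.

Unary([4, 9, 10]) = 11110111111111011111111110 (26 bits)


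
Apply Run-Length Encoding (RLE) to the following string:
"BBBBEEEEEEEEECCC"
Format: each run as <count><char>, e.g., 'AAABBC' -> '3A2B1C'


Scanning runs left to right:
  i=0: run of 'B' x 4 -> '4B'
  i=4: run of 'E' x 9 -> '9E'
  i=13: run of 'C' x 3 -> '3C'

RLE = 4B9E3C


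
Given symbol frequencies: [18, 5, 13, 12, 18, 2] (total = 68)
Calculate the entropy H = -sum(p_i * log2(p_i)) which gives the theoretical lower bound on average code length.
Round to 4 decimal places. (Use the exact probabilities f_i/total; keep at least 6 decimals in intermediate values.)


Per-symbol terms -p_i * log2(p_i) with p_i = f_i/68:
  p = 18/68 = 0.264706: log2(p) = -1.917538, -p*log2(p) = 0.507584
  p = 5/68 = 0.073529: log2(p) = -3.765535, -p*log2(p) = 0.276878
  p = 13/68 = 0.191176: log2(p) = -2.387023, -p*log2(p) = 0.456343
  p = 12/68 = 0.176471: log2(p) = -2.502500, -p*log2(p) = 0.441618
  p = 18/68 = 0.264706: log2(p) = -1.917538, -p*log2(p) = 0.507584
  p = 2/68 = 0.029412: log2(p) = -5.087463, -p*log2(p) = 0.149631
H = 0.507584 + 0.276878 + 0.456343 + 0.441618 + 0.507584 + 0.149631 = 2.339638

H = 2.3396 bits/symbol


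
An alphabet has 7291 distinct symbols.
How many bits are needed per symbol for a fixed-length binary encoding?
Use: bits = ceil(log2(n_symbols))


log2(7291) = 12.8319
Bracket: 2^12 = 4096 < 7291 <= 2^13 = 8192
So ceil(log2(7291)) = 13

bits = ceil(log2(7291)) = ceil(12.8319) = 13 bits


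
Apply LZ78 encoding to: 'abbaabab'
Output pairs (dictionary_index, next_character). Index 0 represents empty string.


LZ78 encoding steps:
Dictionary: {0: ''}
Step 1: w='' (idx 0), next='a' -> output (0, 'a'), add 'a' as idx 1
Step 2: w='' (idx 0), next='b' -> output (0, 'b'), add 'b' as idx 2
Step 3: w='b' (idx 2), next='a' -> output (2, 'a'), add 'ba' as idx 3
Step 4: w='a' (idx 1), next='b' -> output (1, 'b'), add 'ab' as idx 4
Step 5: w='ab' (idx 4), end of input -> output (4, '')


Encoded: [(0, 'a'), (0, 'b'), (2, 'a'), (1, 'b'), (4, '')]


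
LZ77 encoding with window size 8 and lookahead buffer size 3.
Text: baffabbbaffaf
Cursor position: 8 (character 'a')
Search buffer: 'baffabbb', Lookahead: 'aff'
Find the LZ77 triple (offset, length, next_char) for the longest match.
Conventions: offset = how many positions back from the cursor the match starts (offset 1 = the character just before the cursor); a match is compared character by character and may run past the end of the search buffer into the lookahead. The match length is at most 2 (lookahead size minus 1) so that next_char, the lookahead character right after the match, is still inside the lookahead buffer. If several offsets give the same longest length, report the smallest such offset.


Try each offset into the search buffer:
  offset=1 (pos 7, char 'b'): match length 0
  offset=2 (pos 6, char 'b'): match length 0
  offset=3 (pos 5, char 'b'): match length 0
  offset=4 (pos 4, char 'a'): match length 1
  offset=5 (pos 3, char 'f'): match length 0
  offset=6 (pos 2, char 'f'): match length 0
  offset=7 (pos 1, char 'a'): match length 2
  offset=8 (pos 0, char 'b'): match length 0
Longest match has length 2 at offset 7.
next_char = character at position 8 + 2 = 10 -> 'f'

Best match: offset=7, length=2 (matching 'af' starting at position 1)
LZ77 triple: (7, 2, 'f')
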